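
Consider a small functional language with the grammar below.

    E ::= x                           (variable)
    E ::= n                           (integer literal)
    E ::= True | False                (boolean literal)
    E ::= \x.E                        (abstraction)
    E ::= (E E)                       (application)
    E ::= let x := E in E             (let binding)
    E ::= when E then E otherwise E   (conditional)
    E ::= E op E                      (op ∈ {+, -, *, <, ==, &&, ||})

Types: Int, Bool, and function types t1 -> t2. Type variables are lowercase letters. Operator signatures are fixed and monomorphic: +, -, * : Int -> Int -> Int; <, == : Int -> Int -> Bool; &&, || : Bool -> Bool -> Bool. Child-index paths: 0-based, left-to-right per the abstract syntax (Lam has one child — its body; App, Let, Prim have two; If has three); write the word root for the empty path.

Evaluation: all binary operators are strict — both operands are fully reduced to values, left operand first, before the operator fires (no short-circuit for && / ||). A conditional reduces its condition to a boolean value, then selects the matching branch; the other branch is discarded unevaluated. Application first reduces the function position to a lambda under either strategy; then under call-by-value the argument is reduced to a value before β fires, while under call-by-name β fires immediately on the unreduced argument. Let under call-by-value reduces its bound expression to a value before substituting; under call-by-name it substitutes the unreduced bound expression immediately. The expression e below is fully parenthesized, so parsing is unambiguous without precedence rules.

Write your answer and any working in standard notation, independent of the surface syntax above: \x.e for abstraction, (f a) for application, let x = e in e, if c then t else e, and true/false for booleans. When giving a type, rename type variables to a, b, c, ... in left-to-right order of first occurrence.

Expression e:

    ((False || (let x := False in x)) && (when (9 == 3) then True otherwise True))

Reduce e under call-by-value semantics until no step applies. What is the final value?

Answer: false

Trace:
step 0: ((false || (let x = false in x)) && (if (9 == 3) then true else true))
step 1: [let@0.1] ((false || false) && (if (9 == 3) then true else true))
step 2: [delta@0] (false && (if (9 == 3) then true else true))
step 3: [delta@1.0] (false && (if false then true else true))
step 4: [if@1] (false && true)
step 5: [delta@root] false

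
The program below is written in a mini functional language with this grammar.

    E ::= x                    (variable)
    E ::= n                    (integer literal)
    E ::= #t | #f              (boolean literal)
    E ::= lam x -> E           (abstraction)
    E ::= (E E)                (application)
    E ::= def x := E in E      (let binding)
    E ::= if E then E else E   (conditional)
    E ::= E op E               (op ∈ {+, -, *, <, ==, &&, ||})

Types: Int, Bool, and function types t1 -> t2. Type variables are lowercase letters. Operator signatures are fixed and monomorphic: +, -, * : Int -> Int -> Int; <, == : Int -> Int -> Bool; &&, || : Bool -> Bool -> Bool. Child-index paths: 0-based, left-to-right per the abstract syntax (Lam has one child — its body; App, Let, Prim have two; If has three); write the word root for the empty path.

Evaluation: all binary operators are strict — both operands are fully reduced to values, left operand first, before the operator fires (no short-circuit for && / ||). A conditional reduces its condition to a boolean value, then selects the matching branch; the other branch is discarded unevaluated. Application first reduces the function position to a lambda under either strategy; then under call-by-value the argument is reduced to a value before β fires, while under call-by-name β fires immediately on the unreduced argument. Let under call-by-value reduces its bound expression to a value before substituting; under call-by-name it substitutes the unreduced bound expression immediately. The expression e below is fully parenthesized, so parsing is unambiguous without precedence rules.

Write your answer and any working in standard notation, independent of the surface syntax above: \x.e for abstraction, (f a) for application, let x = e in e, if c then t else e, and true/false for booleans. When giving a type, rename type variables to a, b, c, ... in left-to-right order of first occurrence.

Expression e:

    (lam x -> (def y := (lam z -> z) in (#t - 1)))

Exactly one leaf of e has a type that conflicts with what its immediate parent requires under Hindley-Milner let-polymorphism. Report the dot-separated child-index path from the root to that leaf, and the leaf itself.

Trace:
z : b
\z._ : b -> b
let y : forall. b -> b
  unify Bool ~ Int
  FAIL: mismatch Bool ~ Int

Answer: 0.1.0 : true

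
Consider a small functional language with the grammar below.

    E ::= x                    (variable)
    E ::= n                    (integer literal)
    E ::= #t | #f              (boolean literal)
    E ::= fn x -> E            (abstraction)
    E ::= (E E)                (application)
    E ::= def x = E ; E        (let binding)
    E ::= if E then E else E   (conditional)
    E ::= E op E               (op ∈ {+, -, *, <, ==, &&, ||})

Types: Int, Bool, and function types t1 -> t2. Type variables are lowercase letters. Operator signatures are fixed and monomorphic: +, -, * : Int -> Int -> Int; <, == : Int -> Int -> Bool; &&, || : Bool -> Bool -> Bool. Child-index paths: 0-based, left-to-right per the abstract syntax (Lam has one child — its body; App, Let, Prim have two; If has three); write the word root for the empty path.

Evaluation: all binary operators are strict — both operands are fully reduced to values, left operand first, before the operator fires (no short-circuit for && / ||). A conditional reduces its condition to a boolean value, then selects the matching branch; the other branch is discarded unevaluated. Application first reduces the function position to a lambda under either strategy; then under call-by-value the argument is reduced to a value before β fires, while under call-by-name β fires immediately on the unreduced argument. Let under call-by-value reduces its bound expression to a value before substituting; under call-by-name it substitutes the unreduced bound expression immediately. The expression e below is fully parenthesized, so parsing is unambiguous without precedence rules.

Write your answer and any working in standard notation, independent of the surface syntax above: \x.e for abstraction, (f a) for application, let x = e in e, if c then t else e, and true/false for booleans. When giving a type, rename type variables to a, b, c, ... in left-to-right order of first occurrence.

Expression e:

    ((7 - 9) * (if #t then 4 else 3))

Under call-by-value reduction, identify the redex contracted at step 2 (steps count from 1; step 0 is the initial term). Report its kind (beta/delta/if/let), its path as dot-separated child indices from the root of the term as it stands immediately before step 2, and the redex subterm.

Working:
step 0: ((7 - 9) * (if true then 4 else 3))
step 1: [delta@0] (-2 * (if true then 4 else 3))
step 2: [if@1] (-2 * 4)

Answer: if at 1 : (if true then 4 else 3)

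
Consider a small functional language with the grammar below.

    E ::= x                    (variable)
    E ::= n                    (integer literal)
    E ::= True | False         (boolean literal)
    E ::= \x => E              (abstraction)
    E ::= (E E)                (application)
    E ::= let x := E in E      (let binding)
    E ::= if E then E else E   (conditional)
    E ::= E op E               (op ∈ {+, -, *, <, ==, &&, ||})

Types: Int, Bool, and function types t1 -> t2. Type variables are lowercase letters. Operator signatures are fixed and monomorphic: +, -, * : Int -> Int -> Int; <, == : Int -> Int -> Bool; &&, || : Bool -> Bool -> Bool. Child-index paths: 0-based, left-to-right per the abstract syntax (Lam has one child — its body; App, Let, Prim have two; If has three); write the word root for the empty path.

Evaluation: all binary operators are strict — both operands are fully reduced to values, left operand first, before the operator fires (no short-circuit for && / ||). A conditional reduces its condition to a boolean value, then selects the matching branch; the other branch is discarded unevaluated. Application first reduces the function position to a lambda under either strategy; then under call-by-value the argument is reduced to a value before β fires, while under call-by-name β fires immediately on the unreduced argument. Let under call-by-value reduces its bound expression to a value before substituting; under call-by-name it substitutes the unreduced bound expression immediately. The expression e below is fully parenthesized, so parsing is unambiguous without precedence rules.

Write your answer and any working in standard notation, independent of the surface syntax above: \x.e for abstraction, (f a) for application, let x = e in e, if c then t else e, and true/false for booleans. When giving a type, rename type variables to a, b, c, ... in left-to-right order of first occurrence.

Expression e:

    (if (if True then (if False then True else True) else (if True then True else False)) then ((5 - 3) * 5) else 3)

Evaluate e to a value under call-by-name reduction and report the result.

Answer: 10

Trace:
step 0: (if (if true then (if false then true else true) else (if true then true else false)) then ((5 - 3) * 5) else 3)
step 1: [if@0] (if (if false then true else true) then ((5 - 3) * 5) else 3)
step 2: [if@0] (if true then ((5 - 3) * 5) else 3)
step 3: [if@root] ((5 - 3) * 5)
step 4: [delta@0] (2 * 5)
step 5: [delta@root] 10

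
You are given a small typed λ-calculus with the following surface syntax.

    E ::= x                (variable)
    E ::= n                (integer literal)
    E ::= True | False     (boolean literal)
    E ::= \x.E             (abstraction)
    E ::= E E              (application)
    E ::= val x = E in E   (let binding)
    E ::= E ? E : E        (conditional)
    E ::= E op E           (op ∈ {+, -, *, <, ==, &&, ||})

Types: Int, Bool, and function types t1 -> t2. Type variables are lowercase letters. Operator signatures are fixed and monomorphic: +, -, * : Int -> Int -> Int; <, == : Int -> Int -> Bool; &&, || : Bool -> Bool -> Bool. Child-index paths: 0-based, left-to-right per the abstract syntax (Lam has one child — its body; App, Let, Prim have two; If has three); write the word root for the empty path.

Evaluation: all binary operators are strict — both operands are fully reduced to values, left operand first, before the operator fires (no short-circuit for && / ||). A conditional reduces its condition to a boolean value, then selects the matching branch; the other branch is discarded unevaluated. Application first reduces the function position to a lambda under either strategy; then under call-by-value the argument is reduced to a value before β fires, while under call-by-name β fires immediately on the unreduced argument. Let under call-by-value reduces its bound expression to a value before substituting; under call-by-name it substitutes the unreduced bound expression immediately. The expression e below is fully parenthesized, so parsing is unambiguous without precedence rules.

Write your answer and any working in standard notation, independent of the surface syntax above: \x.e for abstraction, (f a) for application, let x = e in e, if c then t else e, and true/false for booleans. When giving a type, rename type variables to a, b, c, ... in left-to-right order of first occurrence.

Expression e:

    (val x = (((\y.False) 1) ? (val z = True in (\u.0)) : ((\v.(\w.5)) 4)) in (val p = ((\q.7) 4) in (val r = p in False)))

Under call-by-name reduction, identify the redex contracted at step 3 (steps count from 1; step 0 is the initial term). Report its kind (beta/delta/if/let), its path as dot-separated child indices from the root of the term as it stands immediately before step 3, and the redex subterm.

Answer: let at root : (let r = ((\q.7) 4) in false)

Trace:
step 0: (let x = (if ((\y.false) 1) then (let z = true in (\u.0)) else ((\v.(\w.5)) 4)) in (let p = ((\q.7) 4) in (let r = p in false)))
step 1: [let@root] (let p = ((\q.7) 4) in (let r = p in false))
step 2: [let@root] (let r = ((\q.7) 4) in false)
step 3: [let@root] false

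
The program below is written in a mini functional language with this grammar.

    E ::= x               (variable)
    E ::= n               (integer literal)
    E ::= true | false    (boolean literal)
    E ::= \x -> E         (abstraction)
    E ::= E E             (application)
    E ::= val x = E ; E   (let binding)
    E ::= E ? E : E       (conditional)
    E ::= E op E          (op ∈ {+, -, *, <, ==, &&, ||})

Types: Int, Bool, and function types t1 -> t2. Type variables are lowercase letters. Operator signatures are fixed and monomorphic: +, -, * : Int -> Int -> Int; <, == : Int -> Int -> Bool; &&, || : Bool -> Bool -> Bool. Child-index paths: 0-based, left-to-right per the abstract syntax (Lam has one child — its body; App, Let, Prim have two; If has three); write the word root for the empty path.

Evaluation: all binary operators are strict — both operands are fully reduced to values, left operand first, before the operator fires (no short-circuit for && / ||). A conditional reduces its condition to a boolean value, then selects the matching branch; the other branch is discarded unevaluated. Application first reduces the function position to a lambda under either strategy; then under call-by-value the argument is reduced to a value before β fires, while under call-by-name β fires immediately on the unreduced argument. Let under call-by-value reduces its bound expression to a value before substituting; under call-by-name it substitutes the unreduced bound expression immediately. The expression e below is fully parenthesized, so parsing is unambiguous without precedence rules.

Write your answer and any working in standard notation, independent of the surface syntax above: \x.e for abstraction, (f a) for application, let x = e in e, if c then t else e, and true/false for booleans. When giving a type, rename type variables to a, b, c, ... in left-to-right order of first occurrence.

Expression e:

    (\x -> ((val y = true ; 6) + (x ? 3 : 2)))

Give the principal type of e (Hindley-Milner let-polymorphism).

Answer: Bool -> Int

Trace:
let y : Bool
  unify Int ~ Int
x : a
  unify a ~ Bool
  unify Int ~ Int
  unify Int ~ Int
\x._ : Bool -> Int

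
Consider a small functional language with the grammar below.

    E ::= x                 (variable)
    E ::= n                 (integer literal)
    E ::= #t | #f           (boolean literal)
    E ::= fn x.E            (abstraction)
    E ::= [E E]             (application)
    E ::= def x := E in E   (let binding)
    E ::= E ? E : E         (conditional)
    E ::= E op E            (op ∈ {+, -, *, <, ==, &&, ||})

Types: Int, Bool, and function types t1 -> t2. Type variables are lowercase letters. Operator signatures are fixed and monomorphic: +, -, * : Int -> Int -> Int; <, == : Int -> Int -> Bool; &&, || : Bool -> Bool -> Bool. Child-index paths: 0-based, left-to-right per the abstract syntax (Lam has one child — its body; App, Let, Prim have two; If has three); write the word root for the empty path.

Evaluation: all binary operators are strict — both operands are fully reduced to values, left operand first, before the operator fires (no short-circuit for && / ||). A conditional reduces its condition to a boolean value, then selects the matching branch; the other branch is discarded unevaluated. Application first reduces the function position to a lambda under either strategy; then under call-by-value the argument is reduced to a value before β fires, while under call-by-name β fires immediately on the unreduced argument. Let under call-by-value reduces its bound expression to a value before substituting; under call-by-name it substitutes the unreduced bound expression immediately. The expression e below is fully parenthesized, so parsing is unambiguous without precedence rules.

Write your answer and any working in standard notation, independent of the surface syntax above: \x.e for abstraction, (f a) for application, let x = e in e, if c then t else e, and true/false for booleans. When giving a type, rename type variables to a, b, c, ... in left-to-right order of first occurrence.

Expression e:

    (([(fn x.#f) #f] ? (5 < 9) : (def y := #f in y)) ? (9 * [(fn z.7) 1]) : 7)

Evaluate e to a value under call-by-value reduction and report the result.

Working:
step 0: (if (if ((\x.false) false) then (5 < 9) else (let y = false in y)) then (9 * ((\z.7) 1)) else 7)
step 1: [beta@0.0] (if (if false then (5 < 9) else (let y = false in y)) then (9 * ((\z.7) 1)) else 7)
step 2: [if@0] (if (let y = false in y) then (9 * ((\z.7) 1)) else 7)
step 3: [let@0] (if false then (9 * ((\z.7) 1)) else 7)
step 4: [if@root] 7

Answer: 7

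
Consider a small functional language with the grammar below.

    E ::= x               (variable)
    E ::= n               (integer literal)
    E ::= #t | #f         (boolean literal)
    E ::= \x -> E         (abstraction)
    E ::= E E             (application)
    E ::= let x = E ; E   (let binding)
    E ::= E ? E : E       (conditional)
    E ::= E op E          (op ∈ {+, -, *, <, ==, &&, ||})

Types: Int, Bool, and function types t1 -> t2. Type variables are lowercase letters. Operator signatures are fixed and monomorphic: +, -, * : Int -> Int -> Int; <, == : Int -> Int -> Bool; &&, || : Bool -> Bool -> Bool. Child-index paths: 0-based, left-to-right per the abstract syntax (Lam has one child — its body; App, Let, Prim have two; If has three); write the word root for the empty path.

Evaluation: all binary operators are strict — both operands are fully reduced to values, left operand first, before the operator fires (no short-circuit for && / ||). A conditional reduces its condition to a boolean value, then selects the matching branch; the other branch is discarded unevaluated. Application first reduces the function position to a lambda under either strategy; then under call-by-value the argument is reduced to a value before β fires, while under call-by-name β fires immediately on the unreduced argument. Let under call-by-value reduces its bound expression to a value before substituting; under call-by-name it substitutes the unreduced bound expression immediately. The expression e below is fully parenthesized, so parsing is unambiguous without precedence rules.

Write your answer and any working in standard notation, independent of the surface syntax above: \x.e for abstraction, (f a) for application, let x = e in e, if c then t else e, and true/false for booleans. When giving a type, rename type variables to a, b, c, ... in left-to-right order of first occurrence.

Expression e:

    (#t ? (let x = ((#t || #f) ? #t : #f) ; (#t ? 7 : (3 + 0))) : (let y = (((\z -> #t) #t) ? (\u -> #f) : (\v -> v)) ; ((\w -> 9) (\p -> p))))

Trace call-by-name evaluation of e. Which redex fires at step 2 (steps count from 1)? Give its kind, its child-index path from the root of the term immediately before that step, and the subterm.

Answer: let at root : (let x = (if (true || false) then true else false) in (if true then 7 else (3 + 0)))

Working:
step 0: (if true then (let x = (if (true || false) then true else false) in (if true then 7 else (3 + 0))) else (let y = (if ((\z.true) true) then (\u.false) else (\v.v)) in ((\w.9) (\p.p))))
step 1: [if@root] (let x = (if (true || false) then true else false) in (if true then 7 else (3 + 0)))
step 2: [let@root] (if true then 7 else (3 + 0))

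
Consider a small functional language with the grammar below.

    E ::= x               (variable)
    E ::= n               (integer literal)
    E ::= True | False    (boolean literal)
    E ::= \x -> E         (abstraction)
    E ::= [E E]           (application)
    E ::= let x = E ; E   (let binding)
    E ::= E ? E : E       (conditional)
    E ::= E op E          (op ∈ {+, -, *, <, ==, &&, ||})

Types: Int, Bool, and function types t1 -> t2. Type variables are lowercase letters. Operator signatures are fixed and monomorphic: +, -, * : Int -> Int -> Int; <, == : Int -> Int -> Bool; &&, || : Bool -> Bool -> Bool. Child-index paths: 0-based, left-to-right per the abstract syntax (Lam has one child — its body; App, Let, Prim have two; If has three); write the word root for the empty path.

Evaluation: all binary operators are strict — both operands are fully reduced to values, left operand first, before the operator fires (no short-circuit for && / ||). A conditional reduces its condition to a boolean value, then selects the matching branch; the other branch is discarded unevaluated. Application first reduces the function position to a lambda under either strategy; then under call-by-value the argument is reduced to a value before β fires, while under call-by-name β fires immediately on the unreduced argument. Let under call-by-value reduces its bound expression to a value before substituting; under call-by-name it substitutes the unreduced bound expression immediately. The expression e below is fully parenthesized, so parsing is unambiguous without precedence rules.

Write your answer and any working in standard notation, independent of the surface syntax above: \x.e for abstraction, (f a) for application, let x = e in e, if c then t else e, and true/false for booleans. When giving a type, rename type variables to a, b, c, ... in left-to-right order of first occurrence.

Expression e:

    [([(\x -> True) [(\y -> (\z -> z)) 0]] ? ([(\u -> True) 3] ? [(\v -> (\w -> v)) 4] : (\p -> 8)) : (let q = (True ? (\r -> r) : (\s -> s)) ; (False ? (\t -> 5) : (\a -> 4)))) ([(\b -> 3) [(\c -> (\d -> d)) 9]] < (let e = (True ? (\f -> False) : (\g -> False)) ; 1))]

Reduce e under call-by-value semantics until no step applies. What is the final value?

Answer: 4

Working:
step 0: ((if ((\x.true) ((\y.(\z.z)) 0)) then (if ((\u.true) 3) then ((\v.(\w.v)) 4) else (\p.8)) else (let q = (if true then (\r.r) else (\s.s)) in (if false then (\t.5) else (\a.4)))) (((\b.3) ((\c.(\d.d)) 9)) < (let e = (if true then (\f.false) else (\g.false)) in 1)))
step 1: [beta@0.0.1] ((if ((\x.true) (\z.z)) then (if ((\u.true) 3) then ((\v.(\w.v)) 4) else (\p.8)) else (let q = (if true then (\r.r) else (\s.s)) in (if false then (\t.5) else (\a.4)))) (((\b.3) ((\c.(\d.d)) 9)) < (let e = (if true then (\f.false) else (\g.false)) in 1)))
step 2: [beta@0.0] ((if true then (if ((\u.true) 3) then ((\v.(\w.v)) 4) else (\p.8)) else (let q = (if true then (\r.r) else (\s.s)) in (if false then (\t.5) else (\a.4)))) (((\b.3) ((\c.(\d.d)) 9)) < (let e = (if true then (\f.false) else (\g.false)) in 1)))
step 3: [if@0] ((if ((\u.true) 3) then ((\v.(\w.v)) 4) else (\p.8)) (((\b.3) ((\c.(\d.d)) 9)) < (let e = (if true then (\f.false) else (\g.false)) in 1)))
step 4: [beta@0.0] ((if true then ((\v.(\w.v)) 4) else (\p.8)) (((\b.3) ((\c.(\d.d)) 9)) < (let e = (if true then (\f.false) else (\g.false)) in 1)))
step 5: [if@0] (((\v.(\w.v)) 4) (((\b.3) ((\c.(\d.d)) 9)) < (let e = (if true then (\f.false) else (\g.false)) in 1)))
step 6: [beta@0] ((\w.4) (((\b.3) ((\c.(\d.d)) 9)) < (let e = (if true then (\f.false) else (\g.false)) in 1)))
step 7: [beta@1.0.1] ((\w.4) (((\b.3) (\d.d)) < (let e = (if true then (\f.false) else (\g.false)) in 1)))
step 8: [beta@1.0] ((\w.4) (3 < (let e = (if true then (\f.false) else (\g.false)) in 1)))
step 9: [if@1.1.0] ((\w.4) (3 < (let e = (\f.false) in 1)))
step 10: [let@1.1] ((\w.4) (3 < 1))
step 11: [delta@1] ((\w.4) false)
step 12: [beta@root] 4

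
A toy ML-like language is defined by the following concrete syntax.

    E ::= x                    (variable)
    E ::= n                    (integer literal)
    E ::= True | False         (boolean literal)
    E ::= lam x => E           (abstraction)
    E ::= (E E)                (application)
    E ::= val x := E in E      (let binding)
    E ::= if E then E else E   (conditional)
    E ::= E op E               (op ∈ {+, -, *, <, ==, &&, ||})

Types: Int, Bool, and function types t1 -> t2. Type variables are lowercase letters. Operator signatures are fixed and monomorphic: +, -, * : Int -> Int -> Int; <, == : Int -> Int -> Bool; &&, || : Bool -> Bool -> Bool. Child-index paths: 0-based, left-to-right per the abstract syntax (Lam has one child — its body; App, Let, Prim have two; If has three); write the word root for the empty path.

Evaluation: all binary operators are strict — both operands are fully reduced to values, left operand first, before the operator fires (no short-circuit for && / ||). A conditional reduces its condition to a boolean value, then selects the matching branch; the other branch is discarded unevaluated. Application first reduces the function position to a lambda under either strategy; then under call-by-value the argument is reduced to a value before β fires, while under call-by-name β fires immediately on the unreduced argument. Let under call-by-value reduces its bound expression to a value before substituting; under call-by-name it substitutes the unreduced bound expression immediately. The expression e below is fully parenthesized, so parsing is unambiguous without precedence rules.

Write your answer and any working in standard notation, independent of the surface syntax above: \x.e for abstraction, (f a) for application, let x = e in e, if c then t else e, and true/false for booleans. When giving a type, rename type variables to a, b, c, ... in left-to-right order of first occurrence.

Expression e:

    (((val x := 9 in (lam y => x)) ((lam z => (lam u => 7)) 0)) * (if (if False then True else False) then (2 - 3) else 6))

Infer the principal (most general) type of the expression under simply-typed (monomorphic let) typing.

Working:
let x : Int
x : Int
\y._ : a -> Int
\u._ : c -> Int
\z._ : b -> c -> Int
  unify b -> c -> Int ~ Int -> d
  unify b ~ Int
  unify c -> Int ~ d
_ _ : c -> Int
  unify a -> Int ~ (c -> Int) -> e
  unify a ~ c -> Int
  unify Int ~ e
_ _ : Int
  unify Int ~ Int
  unify Bool ~ Bool
  unify Bool ~ Bool
  unify Bool ~ Bool
  unify Int ~ Int
  unify Int ~ Int
  unify Int ~ Int
  unify Int ~ Int

Answer: Int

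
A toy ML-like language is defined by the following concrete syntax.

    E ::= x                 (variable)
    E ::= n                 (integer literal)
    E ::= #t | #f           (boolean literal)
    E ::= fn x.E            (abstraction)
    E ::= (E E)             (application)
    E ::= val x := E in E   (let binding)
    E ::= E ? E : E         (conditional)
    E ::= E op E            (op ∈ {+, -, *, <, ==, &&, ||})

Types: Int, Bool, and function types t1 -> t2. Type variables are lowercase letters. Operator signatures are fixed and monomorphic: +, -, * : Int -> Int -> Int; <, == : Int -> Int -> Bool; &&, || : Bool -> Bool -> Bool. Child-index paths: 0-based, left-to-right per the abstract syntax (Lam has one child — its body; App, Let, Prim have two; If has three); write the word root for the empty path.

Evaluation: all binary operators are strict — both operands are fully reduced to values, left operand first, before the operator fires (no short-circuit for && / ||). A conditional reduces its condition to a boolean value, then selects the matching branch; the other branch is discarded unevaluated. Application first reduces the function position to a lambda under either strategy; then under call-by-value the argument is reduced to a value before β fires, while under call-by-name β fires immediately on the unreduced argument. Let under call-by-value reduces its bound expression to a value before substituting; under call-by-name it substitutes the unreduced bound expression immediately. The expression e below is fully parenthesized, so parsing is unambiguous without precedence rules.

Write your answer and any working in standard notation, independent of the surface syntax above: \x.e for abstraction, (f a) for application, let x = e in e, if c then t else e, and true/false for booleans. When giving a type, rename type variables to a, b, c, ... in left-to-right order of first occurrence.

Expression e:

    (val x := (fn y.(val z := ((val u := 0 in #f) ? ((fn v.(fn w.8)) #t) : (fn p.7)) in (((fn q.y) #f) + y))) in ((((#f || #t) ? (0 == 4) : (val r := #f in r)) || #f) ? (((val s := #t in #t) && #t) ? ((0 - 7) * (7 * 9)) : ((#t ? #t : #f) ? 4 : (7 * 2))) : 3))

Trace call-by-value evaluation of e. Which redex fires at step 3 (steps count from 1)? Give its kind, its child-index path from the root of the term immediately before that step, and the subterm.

Answer: if at 0.0 : (if true then (0 == 4) else (let r = false in r))

Derivation:
step 0: (let x = (\y.(let z = (if (let u = 0 in false) then ((\v.(\w.8)) true) else (\p.7)) in (((\q.y) false) + y))) in (if ((if (false || true) then (0 == 4) else (let r = false in r)) || false) then (if ((let s = true in true) && true) then ((0 - 7) * (7 * 9)) else (if (if true then true else false) then 4 else (7 * 2))) else 3))
step 1: [let@root] (if ((if (false || true) then (0 == 4) else (let r = false in r)) || false) then (if ((let s = true in true) && true) then ((0 - 7) * (7 * 9)) else (if (if true then true else false) then 4 else (7 * 2))) else 3)
step 2: [delta@0.0.0] (if ((if true then (0 == 4) else (let r = false in r)) || false) then (if ((let s = true in true) && true) then ((0 - 7) * (7 * 9)) else (if (if true then true else false) then 4 else (7 * 2))) else 3)
step 3: [if@0.0] (if ((0 == 4) || false) then (if ((let s = true in true) && true) then ((0 - 7) * (7 * 9)) else (if (if true then true else false) then 4 else (7 * 2))) else 3)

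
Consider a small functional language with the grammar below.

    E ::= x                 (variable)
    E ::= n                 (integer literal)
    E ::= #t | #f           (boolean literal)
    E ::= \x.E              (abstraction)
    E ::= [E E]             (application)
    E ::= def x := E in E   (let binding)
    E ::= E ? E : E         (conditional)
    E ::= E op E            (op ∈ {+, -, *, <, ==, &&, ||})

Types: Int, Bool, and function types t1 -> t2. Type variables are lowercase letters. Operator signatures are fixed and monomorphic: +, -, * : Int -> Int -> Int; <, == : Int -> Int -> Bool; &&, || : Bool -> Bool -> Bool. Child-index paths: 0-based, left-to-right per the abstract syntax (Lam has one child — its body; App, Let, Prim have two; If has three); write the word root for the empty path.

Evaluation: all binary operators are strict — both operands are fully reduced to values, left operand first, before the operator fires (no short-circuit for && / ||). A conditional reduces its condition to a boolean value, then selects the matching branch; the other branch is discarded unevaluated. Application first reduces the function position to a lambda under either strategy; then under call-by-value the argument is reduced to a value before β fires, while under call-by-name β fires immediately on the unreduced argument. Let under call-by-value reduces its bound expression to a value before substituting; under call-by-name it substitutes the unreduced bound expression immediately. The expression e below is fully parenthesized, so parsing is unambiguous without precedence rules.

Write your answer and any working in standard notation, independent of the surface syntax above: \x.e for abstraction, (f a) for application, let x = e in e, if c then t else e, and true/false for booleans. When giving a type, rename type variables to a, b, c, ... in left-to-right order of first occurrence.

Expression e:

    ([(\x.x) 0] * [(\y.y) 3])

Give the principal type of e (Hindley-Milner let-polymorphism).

Derivation:
x : a
\x._ : a -> a
  unify a -> a ~ Int -> b
  unify a ~ Int
  unify Int ~ b
_ _ : Int
  unify Int ~ Int
y : c
\y._ : c -> c
  unify c -> c ~ Int -> d
  unify c ~ Int
  unify Int ~ d
_ _ : Int
  unify Int ~ Int

Answer: Int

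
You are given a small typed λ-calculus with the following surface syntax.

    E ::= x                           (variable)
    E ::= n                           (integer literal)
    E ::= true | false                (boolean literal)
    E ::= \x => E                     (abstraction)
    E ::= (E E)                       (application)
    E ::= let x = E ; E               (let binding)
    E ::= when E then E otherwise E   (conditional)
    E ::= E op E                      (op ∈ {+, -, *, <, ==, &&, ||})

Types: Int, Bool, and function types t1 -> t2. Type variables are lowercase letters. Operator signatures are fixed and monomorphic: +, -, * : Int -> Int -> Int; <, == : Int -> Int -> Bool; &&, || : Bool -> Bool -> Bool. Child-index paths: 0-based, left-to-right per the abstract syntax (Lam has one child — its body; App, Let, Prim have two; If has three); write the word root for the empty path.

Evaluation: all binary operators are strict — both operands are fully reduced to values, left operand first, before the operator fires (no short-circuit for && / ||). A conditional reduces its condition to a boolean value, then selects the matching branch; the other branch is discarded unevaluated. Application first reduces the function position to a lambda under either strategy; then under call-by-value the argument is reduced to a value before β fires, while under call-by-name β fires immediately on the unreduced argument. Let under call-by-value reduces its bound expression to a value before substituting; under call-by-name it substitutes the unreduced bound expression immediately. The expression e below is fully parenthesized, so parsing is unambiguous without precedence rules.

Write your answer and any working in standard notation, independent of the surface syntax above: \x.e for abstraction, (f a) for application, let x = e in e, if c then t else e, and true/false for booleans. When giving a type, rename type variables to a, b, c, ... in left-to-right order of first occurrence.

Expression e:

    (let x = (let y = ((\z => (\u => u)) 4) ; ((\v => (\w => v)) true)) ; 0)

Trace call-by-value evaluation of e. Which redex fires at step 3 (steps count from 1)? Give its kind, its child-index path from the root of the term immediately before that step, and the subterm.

Trace:
step 0: (let x = (let y = ((\z.(\u.u)) 4) in ((\v.(\w.v)) true)) in 0)
step 1: [beta@0.0] (let x = (let y = (\u.u) in ((\v.(\w.v)) true)) in 0)
step 2: [let@0] (let x = ((\v.(\w.v)) true) in 0)
step 3: [beta@0] (let x = (\w.true) in 0)

Answer: beta at 0 : ((\v.(\w.v)) true)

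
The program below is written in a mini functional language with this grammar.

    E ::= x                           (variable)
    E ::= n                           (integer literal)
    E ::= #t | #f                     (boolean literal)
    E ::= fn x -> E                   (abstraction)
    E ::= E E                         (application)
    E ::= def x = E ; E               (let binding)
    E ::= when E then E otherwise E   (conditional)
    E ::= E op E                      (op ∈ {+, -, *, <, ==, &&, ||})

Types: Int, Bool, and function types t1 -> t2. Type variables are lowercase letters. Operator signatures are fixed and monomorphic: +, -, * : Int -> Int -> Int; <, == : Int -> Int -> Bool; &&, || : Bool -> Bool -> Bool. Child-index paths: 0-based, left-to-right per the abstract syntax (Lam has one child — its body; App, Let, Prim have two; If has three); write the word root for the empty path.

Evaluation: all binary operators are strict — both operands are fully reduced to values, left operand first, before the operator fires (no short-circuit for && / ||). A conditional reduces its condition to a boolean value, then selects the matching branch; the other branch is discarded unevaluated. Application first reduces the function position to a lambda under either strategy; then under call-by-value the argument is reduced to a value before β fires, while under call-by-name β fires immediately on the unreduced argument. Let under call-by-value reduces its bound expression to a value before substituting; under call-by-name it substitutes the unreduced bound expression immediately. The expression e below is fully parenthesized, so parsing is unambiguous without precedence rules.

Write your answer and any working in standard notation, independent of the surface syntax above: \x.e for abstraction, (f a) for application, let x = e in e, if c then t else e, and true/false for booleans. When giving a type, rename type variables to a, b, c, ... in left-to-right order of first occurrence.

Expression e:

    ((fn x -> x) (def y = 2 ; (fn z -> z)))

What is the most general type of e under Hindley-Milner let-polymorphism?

Trace:
x : a
\x._ : a -> a
let y : Int
z : b
\z._ : b -> b
  unify a -> a ~ (b -> b) -> c
  unify a ~ b -> b
  unify b -> b ~ c
_ _ : b -> b

Answer: a -> a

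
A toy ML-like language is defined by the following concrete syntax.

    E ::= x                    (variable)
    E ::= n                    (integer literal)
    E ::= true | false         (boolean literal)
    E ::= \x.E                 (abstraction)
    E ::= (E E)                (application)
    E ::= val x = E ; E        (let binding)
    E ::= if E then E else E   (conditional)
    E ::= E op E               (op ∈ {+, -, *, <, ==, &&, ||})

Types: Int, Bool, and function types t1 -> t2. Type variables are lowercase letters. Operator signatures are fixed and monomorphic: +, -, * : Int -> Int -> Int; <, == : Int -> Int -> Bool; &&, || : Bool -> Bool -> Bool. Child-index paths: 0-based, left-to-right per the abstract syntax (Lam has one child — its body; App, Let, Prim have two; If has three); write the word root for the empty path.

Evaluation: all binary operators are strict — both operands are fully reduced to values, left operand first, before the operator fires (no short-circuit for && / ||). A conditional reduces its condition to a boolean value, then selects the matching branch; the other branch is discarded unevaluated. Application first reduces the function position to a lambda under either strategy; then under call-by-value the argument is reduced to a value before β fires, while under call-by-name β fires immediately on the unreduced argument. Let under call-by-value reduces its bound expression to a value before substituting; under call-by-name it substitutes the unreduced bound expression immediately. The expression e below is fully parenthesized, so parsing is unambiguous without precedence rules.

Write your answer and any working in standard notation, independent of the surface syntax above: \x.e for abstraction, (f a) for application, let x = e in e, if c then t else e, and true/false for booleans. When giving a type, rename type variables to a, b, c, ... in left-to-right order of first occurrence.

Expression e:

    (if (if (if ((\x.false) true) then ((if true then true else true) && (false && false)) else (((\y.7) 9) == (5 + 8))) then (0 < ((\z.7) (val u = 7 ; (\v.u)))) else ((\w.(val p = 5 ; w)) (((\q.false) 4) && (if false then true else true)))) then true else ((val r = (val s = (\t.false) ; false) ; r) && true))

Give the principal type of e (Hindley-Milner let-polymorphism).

Working:
\x._ : a -> Bool
  unify a -> Bool ~ Bool -> b
  unify a ~ Bool
  unify Bool ~ b
_ _ : Bool
  unify Bool ~ Bool
  unify Bool ~ Bool
  unify Bool ~ Bool
  unify Bool ~ Bool
  unify Bool ~ Bool
  unify Bool ~ Bool
  unify Bool ~ Bool
\y._ : c -> Int
  unify c -> Int ~ Int -> d
  unify c ~ Int
  unify Int ~ d
_ _ : Int
  unify Int ~ Int
  unify Int ~ Int
  unify Int ~ Int
  unify Int ~ Int
  unify Bool ~ Bool
  unify Bool ~ Bool
  unify Int ~ Int
\z._ : e -> Int
let u : Int
u : Int
\v._ : f -> Int
  unify e -> Int ~ (f -> Int) -> g
  unify e ~ f -> Int
  unify Int ~ g
_ _ : Int
  unify Int ~ Int
let p : Int
w : h
\w._ : h -> h
\q._ : i -> Bool
  unify i -> Bool ~ Int -> j
  unify i ~ Int
  unify Bool ~ j
_ _ : Bool
  unify Bool ~ Bool
  unify Bool ~ Bool
  unify Bool ~ Bool
  unify Bool ~ Bool
  unify h -> h ~ Bool -> k
  unify h ~ Bool
  unify Bool ~ k
_ _ : Bool
  unify Bool ~ Bool
  unify Bool ~ Bool
\t._ : l -> Bool
let s : forall. l -> Bool
let r : Bool
r : Bool
  unify Bool ~ Bool
  unify Bool ~ Bool
  unify Bool ~ Bool

Answer: Bool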